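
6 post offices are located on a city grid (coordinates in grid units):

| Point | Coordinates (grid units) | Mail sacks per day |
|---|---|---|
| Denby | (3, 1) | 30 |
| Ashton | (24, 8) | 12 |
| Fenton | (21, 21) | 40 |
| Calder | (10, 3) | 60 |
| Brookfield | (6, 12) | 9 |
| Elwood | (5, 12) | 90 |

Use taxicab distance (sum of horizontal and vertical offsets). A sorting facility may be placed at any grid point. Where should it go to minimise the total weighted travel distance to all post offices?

Manhattan distance separates: Σwᵢ(|x−xᵢ|+|y−yᵢ|) = Σwᵢ|x−xᵢ| + Σwᵢ|y−yᵢ|, so x and y are optimised independently as 1-D weighted medians.
Total weight W = 241; half = 120.5.
x-coordinate, sorted with cumulative weight:
  x=3 (Denby, w=30) cum 30
  x=5 (Elwood, w=90) cum 120
  x=6 (Brookfield, w=9) cum 129  ← median
  x=10 (Calder, w=60) cum 189
  x=21 (Fenton, w=40) cum 229
  x=24 (Ashton, w=12) cum 241
⇒ x* = 6
y-coordinate, sorted with cumulative weight:
  y=1 (Denby, w=30) cum 30
  y=3 (Calder, w=60) cum 90
  y=8 (Ashton, w=12) cum 102
  y=12 (Brookfield, w=9) cum 111
  y=12 (Elwood, w=90) cum 201  ← median
  y=21 (Fenton, w=40) cum 241
⇒ y* = 12

(6, 12)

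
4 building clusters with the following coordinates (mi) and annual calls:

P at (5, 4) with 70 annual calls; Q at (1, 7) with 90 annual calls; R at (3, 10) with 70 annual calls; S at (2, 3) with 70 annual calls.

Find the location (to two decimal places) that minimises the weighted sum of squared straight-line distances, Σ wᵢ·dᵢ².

The minimiser of Σwᵢ‖p−pᵢ‖² is the weighted centroid p* = (Σwᵢpᵢ)/(Σwᵢ).
Σwᵢ = 300.
Σwᵢxᵢ = 70·5 + 90·1 + 70·3 + 70·2 = 790.
Σwᵢyᵢ = 70·4 + 90·7 + 70·10 + 70·3 = 1820.
x* = 790/300 = 2.63, y* = 1820/300 = 6.07.

(2.63, 6.07)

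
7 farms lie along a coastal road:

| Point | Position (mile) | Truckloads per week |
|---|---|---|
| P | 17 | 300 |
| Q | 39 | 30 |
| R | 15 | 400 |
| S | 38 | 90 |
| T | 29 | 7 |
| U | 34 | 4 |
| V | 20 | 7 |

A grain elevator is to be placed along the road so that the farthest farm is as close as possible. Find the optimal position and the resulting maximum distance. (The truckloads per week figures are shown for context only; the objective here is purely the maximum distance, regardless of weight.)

The 1-center on a line is the midpoint of the two extreme points: leftmost at 15, rightmost at 39.
Optimal location = (15 + 39)/2 = 27; maximum distance = (39 − 15)/2 = 12.

location 27, max distance 12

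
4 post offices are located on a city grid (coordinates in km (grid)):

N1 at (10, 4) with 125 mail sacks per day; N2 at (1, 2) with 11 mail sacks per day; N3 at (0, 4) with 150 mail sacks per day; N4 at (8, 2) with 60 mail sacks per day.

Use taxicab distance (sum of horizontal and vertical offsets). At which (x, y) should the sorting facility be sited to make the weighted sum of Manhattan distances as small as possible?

Manhattan distance separates: Σwᵢ(|x−xᵢ|+|y−yᵢ|) = Σwᵢ|x−xᵢ| + Σwᵢ|y−yᵢ|, so x and y are optimised independently as 1-D weighted medians.
Total weight W = 346; half = 173.
x-coordinate, sorted with cumulative weight:
  x=0 (N3, w=150) cum 150
  x=1 (N2, w=11) cum 161
  x=8 (N4, w=60) cum 221  ← median
  x=10 (N1, w=125) cum 346
⇒ x* = 8
y-coordinate, sorted with cumulative weight:
  y=2 (N2, w=11) cum 11
  y=2 (N4, w=60) cum 71
  y=4 (N1, w=125) cum 196  ← median
  y=4 (N3, w=150) cum 346
⇒ y* = 4

(8, 4)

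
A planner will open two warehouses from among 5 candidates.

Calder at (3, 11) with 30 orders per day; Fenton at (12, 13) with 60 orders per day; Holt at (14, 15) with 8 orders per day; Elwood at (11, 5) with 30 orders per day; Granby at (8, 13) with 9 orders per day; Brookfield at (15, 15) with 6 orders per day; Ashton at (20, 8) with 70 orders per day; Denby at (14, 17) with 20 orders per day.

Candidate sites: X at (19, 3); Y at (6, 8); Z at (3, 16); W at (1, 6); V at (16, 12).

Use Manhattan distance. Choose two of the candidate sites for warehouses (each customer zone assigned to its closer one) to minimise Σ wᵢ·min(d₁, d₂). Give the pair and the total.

Evaluate every pair (each demand assigned to the nearer of the two):
  {Y, V}: total = 1547
  {Z, V}: total = 1646
  {W, V}: total = 1685
  {X, V}: total = 1725
  {X, Z}: total = 2076
  {X, Y}: total = 2119
  {Y, Z}: total = 2507
  {Y, W}: total = 2679
  {X, W}: total = 2688
  {Z, W}: total = 3156
Best pair: {Y, V} with total 1547.

{Y, V}, total 1547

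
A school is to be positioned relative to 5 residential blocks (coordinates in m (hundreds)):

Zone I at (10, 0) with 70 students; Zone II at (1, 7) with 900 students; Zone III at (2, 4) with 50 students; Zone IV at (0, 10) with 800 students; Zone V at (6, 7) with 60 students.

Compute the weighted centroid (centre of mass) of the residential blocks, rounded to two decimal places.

(1.10, 7.94)

The minimiser of Σwᵢ‖p−pᵢ‖² is the weighted centroid p* = (Σwᵢpᵢ)/(Σwᵢ).
Σwᵢ = 1880.
Σwᵢxᵢ = 70·10 + 900·1 + 50·2 + 800·0 + 60·6 = 2060.
Σwᵢyᵢ = 70·0 + 900·7 + 50·4 + 800·10 + 60·7 = 14920.
x* = 2060/1880 = 1.10, y* = 14920/1880 = 7.94.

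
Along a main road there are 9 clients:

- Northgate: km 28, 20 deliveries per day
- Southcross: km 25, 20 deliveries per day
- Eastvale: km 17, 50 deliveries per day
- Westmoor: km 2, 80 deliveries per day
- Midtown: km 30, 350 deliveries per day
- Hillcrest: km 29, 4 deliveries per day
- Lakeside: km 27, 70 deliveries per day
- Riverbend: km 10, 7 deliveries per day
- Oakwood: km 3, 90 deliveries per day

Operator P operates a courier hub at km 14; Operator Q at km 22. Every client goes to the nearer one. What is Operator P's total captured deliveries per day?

The indifferent point is the midpoint (14+22)/2 = 18; clients left of it (closer to Operator P at 14) go to Operator P, those right go to Operator Q.
  Westmoor at 2 (w=80) → Operator P
  Oakwood at 3 (w=90) → Operator P
  Riverbend at 10 (w=7) → Operator P
  Eastvale at 17 (w=50) → Operator P
  Southcross at 25 (w=20) → Operator Q
  Lakeside at 27 (w=70) → Operator Q
  Northgate at 28 (w=20) → Operator Q
  Hillcrest at 29 (w=4) → Operator Q
  Midtown at 30 (w=350) → Operator Q
Operator P captures 227; Operator Q captures 464.

227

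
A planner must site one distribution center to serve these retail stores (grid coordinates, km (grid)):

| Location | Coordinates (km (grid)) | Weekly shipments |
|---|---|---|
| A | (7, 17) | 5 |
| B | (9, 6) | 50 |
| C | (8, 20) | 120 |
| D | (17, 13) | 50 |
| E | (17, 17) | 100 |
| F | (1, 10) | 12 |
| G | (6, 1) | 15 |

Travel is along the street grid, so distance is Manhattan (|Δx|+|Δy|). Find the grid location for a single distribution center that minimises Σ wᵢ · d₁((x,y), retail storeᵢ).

Manhattan distance separates: Σwᵢ(|x−xᵢ|+|y−yᵢ|) = Σwᵢ|x−xᵢ| + Σwᵢ|y−yᵢ|, so x and y are optimised independently as 1-D weighted medians.
Total weight W = 352; half = 176.
x-coordinate, sorted with cumulative weight:
  x=1 (F, w=12) cum 12
  x=6 (G, w=15) cum 27
  x=7 (A, w=5) cum 32
  x=8 (C, w=120) cum 152
  x=9 (B, w=50) cum 202  ← median
  x=17 (D, w=50) cum 252
  x=17 (E, w=100) cum 352
⇒ x* = 9
y-coordinate, sorted with cumulative weight:
  y=1 (G, w=15) cum 15
  y=6 (B, w=50) cum 65
  y=10 (F, w=12) cum 77
  y=13 (D, w=50) cum 127
  y=17 (A, w=5) cum 132
  y=17 (E, w=100) cum 232  ← median
  y=20 (C, w=120) cum 352
⇒ y* = 17

(9, 17)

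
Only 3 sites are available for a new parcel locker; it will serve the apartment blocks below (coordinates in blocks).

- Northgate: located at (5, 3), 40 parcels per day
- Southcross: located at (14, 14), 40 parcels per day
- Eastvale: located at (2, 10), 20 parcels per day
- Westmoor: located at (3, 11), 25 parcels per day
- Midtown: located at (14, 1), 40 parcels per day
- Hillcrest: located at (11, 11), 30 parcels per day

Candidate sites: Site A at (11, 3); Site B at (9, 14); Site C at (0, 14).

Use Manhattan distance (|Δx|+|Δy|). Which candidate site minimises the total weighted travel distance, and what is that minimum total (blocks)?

Site A, total 1960 blocks

Total weighted distance at each candidate:
  Site A (11, 3): total = 1960
  Site B (9, 14): total = 2115
  Site C (0, 14): total = 2970
Minimum is at Site A with total 1960 blocks.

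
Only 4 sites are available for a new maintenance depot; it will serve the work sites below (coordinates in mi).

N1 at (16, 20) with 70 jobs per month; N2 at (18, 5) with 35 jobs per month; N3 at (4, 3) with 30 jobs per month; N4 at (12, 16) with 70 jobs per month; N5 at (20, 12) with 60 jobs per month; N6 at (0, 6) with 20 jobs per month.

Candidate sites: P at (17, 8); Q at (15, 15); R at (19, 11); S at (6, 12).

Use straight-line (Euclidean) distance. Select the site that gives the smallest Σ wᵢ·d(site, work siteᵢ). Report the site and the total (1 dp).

Q, total 2131.8 mi

Total weighted distance at each candidate:
  P (17, 8): total = 2674.2
  Q (15, 15): total = 2131.8
  R (19, 11): total = 2466.9
  S (6, 12): total = 3173.7
Minimum is at Q with total 2131.8 mi.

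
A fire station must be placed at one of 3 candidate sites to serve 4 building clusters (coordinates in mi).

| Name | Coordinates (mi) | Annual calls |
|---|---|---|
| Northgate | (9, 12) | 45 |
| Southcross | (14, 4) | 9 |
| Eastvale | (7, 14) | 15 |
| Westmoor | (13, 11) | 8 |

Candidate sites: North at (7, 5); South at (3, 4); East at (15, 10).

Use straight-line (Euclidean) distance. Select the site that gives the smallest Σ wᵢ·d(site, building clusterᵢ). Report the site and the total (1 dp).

East, total 491.4 mi

Total weighted distance at each candidate:
  North (7, 5): total = 594.1
  South (3, 4): total = 808.2
  East (15, 10): total = 491.4
Minimum is at East with total 491.4 mi.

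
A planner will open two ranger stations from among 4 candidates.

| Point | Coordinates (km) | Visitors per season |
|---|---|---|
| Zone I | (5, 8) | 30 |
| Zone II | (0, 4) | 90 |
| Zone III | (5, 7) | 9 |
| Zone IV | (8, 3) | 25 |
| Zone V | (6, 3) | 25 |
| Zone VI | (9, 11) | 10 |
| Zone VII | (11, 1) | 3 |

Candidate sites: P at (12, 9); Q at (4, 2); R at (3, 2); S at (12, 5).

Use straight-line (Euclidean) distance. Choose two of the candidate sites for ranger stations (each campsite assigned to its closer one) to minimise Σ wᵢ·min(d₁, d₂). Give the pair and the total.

Evaluate every pair (each demand assigned to the nearer of the two):
  {P, R}: total = 829.5
  {R, S}: total = 833.0
  {Q, R}: total = 836.0
  {P, Q}: total = 847.1
  {Q, S}: total = 869.3
  {P, S}: total = 1679.7
Best pair: {P, R} with total 829.5.

{P, R}, total 829.5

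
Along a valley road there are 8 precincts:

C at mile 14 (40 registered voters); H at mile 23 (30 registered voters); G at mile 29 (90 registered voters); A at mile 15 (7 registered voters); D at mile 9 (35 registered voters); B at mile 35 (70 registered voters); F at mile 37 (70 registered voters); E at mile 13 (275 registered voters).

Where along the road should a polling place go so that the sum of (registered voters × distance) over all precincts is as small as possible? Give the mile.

For a sum of weighted absolute distances on a line, the optimum is the weighted median (not the mean). Total weight W = 617; half-weight = 308.5.
Sort by position and accumulate weight:
  mile 9 (D, w=35) → cum 35
  mile 13 (E, w=275) → cum 310  ≥ 308.5 → median here
  mile 14 (C, w=40) → cum 350
  mile 15 (A, w=7) → cum 357
  mile 23 (H, w=30) → cum 387
  mile 29 (G, w=90) → cum 477
  mile 35 (B, w=70) → cum 547
  mile 37 (F, w=70) → cum 617
Optimal location: mile 13.

x = 13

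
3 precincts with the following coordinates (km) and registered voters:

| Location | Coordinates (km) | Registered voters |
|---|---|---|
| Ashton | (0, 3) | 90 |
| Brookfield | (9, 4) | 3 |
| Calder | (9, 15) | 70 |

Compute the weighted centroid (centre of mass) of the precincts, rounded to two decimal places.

(4.03, 8.17)

The minimiser of Σwᵢ‖p−pᵢ‖² is the weighted centroid p* = (Σwᵢpᵢ)/(Σwᵢ).
Σwᵢ = 163.
Σwᵢxᵢ = 90·0 + 3·9 + 70·9 = 657.
Σwᵢyᵢ = 90·3 + 3·4 + 70·15 = 1332.
x* = 657/163 = 4.03, y* = 1332/163 = 8.17.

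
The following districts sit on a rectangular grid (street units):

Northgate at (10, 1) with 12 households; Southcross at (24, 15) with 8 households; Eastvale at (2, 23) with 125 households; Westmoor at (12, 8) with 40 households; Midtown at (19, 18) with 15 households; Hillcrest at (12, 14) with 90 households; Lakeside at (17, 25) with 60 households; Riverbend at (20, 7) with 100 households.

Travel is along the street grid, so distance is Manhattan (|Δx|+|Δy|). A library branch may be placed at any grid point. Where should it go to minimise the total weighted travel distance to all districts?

Manhattan distance separates: Σwᵢ(|x−xᵢ|+|y−yᵢ|) = Σwᵢ|x−xᵢ| + Σwᵢ|y−yᵢ|, so x and y are optimised independently as 1-D weighted medians.
Total weight W = 450; half = 225.
x-coordinate, sorted with cumulative weight:
  x=2 (Eastvale, w=125) cum 125
  x=10 (Northgate, w=12) cum 137
  x=12 (Westmoor, w=40) cum 177
  x=12 (Hillcrest, w=90) cum 267  ← median
  x=17 (Lakeside, w=60) cum 327
  x=19 (Midtown, w=15) cum 342
  x=20 (Riverbend, w=100) cum 442
  x=24 (Southcross, w=8) cum 450
⇒ x* = 12
y-coordinate, sorted with cumulative weight:
  y=1 (Northgate, w=12) cum 12
  y=7 (Riverbend, w=100) cum 112
  y=8 (Westmoor, w=40) cum 152
  y=14 (Hillcrest, w=90) cum 242  ← median
  y=15 (Southcross, w=8) cum 250
  y=18 (Midtown, w=15) cum 265
  y=23 (Eastvale, w=125) cum 390
  y=25 (Lakeside, w=60) cum 450
⇒ y* = 14

(12, 14)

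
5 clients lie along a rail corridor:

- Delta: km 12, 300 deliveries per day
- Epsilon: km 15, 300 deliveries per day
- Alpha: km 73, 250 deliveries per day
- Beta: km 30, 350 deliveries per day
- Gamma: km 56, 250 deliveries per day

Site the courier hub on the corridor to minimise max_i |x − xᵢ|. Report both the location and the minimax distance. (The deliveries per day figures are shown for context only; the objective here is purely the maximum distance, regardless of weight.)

The 1-center on a line is the midpoint of the two extreme points: leftmost at 12, rightmost at 73.
Optimal location = (12 + 73)/2 = 42.5; maximum distance = (73 − 12)/2 = 30.5.

location 42.5, max distance 30.5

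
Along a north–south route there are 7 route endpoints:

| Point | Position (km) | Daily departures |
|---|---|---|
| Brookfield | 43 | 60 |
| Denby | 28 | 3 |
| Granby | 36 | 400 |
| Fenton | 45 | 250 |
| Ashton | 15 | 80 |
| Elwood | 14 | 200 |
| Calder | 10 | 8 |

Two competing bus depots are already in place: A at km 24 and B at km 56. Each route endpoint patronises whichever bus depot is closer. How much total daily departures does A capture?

691

The indifferent point is the midpoint (24+56)/2 = 40; route endpoints left of it (closer to A at 24) go to A, those right go to B.
  Calder at 10 (w=8) → A
  Elwood at 14 (w=200) → A
  Ashton at 15 (w=80) → A
  Denby at 28 (w=3) → A
  Granby at 36 (w=400) → A
  Brookfield at 43 (w=60) → B
  Fenton at 45 (w=250) → B
A captures 691; B captures 310.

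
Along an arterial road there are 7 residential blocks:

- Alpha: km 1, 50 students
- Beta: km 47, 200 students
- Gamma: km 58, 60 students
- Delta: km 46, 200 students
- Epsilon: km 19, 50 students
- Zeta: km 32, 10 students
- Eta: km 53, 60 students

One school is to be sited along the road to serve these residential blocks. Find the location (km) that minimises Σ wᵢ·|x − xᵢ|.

x = 47

For a sum of weighted absolute distances on a line, the optimum is the weighted median (not the mean). Total weight W = 630; half-weight = 315.
Sort by position and accumulate weight:
  km 1 (Alpha, w=50) → cum 50
  km 19 (Epsilon, w=50) → cum 100
  km 32 (Zeta, w=10) → cum 110
  km 46 (Delta, w=200) → cum 310
  km 47 (Beta, w=200) → cum 510  ≥ 315 → median here
  km 53 (Eta, w=60) → cum 570
  km 58 (Gamma, w=60) → cum 630
Optimal location: km 47.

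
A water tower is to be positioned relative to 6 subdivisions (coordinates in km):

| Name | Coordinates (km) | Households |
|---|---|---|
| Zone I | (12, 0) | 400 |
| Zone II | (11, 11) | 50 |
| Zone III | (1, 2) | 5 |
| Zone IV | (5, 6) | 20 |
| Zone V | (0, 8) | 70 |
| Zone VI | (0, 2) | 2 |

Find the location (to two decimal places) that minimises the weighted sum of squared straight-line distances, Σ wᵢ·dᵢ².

(9.97, 2.27)

The minimiser of Σwᵢ‖p−pᵢ‖² is the weighted centroid p* = (Σwᵢpᵢ)/(Σwᵢ).
Σwᵢ = 547.
Σwᵢxᵢ = 400·12 + 50·11 + 5·1 + 20·5 + 70·0 + 2·0 = 5455.
Σwᵢyᵢ = 400·0 + 50·11 + 5·2 + 20·6 + 70·8 + 2·2 = 1244.
x* = 5455/547 = 9.97, y* = 1244/547 = 2.27.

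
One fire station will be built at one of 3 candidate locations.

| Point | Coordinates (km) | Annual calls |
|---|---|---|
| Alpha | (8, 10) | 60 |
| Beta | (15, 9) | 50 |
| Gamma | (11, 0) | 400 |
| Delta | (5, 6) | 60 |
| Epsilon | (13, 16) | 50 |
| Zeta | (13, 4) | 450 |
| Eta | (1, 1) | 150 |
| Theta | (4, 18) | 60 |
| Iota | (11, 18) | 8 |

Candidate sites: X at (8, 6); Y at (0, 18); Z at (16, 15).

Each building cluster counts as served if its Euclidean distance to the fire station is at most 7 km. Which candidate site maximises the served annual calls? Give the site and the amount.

X, covering 970

Coverage radius r = 7 km; a point is covered iff (Δx)²+(Δy)² ≤ 7² = 49.
  X (8, 6): covers {Alpha, Gamma, Delta, Zeta} → 970
  Y (0, 18): covers {Theta} → 60
  Z (16, 15): covers {Beta, Epsilon, Iota} → 108
Maximum coverage at X: 970 annual calls.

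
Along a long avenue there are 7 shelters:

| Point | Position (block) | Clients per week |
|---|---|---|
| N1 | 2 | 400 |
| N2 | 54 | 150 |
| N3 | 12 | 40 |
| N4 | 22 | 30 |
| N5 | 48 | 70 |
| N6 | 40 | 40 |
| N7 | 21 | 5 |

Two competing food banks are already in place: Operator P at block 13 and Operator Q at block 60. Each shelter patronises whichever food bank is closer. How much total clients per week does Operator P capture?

475

The indifferent point is the midpoint (13+60)/2 = 36.5; shelters left of it (closer to Operator P at 13) go to Operator P, those right go to Operator Q.
  N1 at 2 (w=400) → Operator P
  N3 at 12 (w=40) → Operator P
  N7 at 21 (w=5) → Operator P
  N4 at 22 (w=30) → Operator P
  N6 at 40 (w=40) → Operator Q
  N5 at 48 (w=70) → Operator Q
  N2 at 54 (w=150) → Operator Q
Operator P captures 475; Operator Q captures 260.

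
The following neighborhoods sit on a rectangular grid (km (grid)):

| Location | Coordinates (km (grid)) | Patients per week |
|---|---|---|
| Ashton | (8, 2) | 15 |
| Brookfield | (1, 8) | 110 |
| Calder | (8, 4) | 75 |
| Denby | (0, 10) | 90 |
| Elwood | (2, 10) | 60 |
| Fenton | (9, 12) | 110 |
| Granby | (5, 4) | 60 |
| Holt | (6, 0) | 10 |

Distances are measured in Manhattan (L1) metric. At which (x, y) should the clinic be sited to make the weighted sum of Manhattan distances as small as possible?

Manhattan distance separates: Σwᵢ(|x−xᵢ|+|y−yᵢ|) = Σwᵢ|x−xᵢ| + Σwᵢ|y−yᵢ|, so x and y are optimised independently as 1-D weighted medians.
Total weight W = 530; half = 265.
x-coordinate, sorted with cumulative weight:
  x=0 (Denby, w=90) cum 90
  x=1 (Brookfield, w=110) cum 200
  x=2 (Elwood, w=60) cum 260
  x=5 (Granby, w=60) cum 320  ← median
  x=6 (Holt, w=10) cum 330
  x=8 (Ashton, w=15) cum 345
  x=8 (Calder, w=75) cum 420
  x=9 (Fenton, w=110) cum 530
⇒ x* = 5
y-coordinate, sorted with cumulative weight:
  y=0 (Holt, w=10) cum 10
  y=2 (Ashton, w=15) cum 25
  y=4 (Calder, w=75) cum 100
  y=4 (Granby, w=60) cum 160
  y=8 (Brookfield, w=110) cum 270  ← median
  y=10 (Denby, w=90) cum 360
  y=10 (Elwood, w=60) cum 420
  y=12 (Fenton, w=110) cum 530
⇒ y* = 8

(5, 8)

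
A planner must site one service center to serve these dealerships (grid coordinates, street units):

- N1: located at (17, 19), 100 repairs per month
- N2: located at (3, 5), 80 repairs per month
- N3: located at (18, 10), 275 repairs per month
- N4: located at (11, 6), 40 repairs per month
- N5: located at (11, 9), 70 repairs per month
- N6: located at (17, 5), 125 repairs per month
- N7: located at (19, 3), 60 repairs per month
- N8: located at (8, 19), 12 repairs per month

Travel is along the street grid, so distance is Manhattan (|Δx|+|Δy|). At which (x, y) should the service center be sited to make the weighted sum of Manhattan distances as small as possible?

Manhattan distance separates: Σwᵢ(|x−xᵢ|+|y−yᵢ|) = Σwᵢ|x−xᵢ| + Σwᵢ|y−yᵢ|, so x and y are optimised independently as 1-D weighted medians.
Total weight W = 762; half = 381.
x-coordinate, sorted with cumulative weight:
  x=3 (N2, w=80) cum 80
  x=8 (N8, w=12) cum 92
  x=11 (N4, w=40) cum 132
  x=11 (N5, w=70) cum 202
  x=17 (N1, w=100) cum 302
  x=17 (N6, w=125) cum 427  ← median
  x=18 (N3, w=275) cum 702
  x=19 (N7, w=60) cum 762
⇒ x* = 17
y-coordinate, sorted with cumulative weight:
  y=3 (N7, w=60) cum 60
  y=5 (N2, w=80) cum 140
  y=5 (N6, w=125) cum 265
  y=6 (N4, w=40) cum 305
  y=9 (N5, w=70) cum 375
  y=10 (N3, w=275) cum 650  ← median
  y=19 (N1, w=100) cum 750
  y=19 (N8, w=12) cum 762
⇒ y* = 10

(17, 10)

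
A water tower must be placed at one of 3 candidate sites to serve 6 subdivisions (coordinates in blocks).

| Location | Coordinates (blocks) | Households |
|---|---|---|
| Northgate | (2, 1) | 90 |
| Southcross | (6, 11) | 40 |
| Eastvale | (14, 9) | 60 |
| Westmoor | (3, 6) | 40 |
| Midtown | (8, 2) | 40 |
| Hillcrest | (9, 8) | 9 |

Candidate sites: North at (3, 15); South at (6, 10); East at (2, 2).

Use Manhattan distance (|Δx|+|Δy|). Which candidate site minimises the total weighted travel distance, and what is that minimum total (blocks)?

East, total 2307 blocks

Total weighted distance at each candidate:
  North (3, 15): total = 3847
  South (6, 10): total = 2475
  East (2, 2): total = 2307
Minimum is at East with total 2307 blocks.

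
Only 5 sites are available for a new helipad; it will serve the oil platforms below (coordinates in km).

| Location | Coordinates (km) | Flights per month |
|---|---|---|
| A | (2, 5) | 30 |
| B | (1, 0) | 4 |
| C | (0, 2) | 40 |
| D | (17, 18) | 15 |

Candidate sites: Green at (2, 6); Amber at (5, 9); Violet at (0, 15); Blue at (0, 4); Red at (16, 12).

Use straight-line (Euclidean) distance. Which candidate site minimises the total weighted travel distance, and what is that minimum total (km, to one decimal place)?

Total weighted distance at each candidate:
  Green (2, 6): total = 521.4
  Amber (5, 9): total = 758.5
  Violet (0, 15): total = 1145.0
  Blue (0, 4): total = 493.9
  Red (16, 12): total = 1392.4
Minimum is at Blue with total 493.9 km.

Blue, total 493.9 km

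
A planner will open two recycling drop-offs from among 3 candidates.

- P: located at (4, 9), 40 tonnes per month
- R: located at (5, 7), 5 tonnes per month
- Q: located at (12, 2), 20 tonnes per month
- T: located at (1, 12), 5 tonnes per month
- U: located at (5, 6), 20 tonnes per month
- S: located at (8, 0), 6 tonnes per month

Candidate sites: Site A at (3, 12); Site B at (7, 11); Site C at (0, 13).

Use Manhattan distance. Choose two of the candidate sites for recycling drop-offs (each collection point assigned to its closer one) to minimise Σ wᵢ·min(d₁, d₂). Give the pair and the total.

{Site A, Site B}, total 692

Evaluate every pair (each demand assigned to the nearer of the two):
  {Site A, Site B}: total = 692
  {Site B, Site C}: total = 732
  {Site A, Site C}: total = 847
Best pair: {Site A, Site B} with total 692.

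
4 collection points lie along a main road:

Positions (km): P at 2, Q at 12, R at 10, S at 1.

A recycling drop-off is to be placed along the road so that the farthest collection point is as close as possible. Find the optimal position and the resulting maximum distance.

location 6.5, max distance 5.5

The 1-center on a line is the midpoint of the two extreme points: leftmost at 1, rightmost at 12.
Optimal location = (1 + 12)/2 = 6.5; maximum distance = (12 − 1)/2 = 5.5.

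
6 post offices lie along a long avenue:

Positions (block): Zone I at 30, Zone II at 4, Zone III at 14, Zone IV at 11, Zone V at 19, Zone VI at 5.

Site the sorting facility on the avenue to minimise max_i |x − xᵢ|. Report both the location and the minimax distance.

location 17, max distance 13

The 1-center on a line is the midpoint of the two extreme points: leftmost at 4, rightmost at 30.
Optimal location = (4 + 30)/2 = 17; maximum distance = (30 − 4)/2 = 13.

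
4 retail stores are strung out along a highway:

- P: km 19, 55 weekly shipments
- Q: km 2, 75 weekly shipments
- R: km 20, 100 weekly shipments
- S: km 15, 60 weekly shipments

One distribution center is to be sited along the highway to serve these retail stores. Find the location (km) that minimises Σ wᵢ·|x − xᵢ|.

x = 19

For a sum of weighted absolute distances on a line, the optimum is the weighted median (not the mean). Total weight W = 290; half-weight = 145.
Sort by position and accumulate weight:
  km 2 (Q, w=75) → cum 75
  km 15 (S, w=60) → cum 135
  km 19 (P, w=55) → cum 190  ≥ 145 → median here
  km 20 (R, w=100) → cum 290
Optimal location: km 19.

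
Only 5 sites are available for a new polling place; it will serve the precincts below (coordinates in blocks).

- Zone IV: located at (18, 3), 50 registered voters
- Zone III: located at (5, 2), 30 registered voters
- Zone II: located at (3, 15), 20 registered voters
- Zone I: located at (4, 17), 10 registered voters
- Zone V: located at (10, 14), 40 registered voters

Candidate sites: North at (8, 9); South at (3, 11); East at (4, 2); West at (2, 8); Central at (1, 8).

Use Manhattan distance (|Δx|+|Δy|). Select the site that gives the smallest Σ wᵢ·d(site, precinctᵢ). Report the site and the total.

Total weighted distance at each candidate:
  North (8, 9): total = 1720
  South (3, 11): total = 2030
  East (4, 2): total = 1930
  West (2, 8): total = 2150
  Central (1, 8): total = 2300
Minimum is at North with total 1720 blocks.

North, total 1720 blocks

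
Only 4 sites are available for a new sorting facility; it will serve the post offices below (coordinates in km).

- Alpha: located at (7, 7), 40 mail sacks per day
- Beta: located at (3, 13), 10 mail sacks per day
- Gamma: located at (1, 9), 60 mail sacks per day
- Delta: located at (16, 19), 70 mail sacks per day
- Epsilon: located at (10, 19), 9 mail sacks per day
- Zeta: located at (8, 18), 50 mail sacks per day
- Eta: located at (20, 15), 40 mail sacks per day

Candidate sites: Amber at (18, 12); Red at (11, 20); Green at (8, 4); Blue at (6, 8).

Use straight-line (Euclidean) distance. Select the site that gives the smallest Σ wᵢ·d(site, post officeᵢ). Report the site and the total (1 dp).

Total weighted distance at each candidate:
  Amber (18, 12): total = 3002.0
  Red (11, 20): total = 2504.1
  Green (8, 4): total = 3422.9
  Blue (6, 8): total = 2702.8
Minimum is at Red with total 2504.1 km.

Red, total 2504.1 km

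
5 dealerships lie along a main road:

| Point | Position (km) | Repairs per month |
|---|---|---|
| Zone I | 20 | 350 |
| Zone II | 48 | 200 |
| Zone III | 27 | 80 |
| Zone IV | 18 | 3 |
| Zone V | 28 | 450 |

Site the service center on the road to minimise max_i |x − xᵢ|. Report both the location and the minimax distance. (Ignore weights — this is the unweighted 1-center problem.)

location 33, max distance 15

The 1-center on a line is the midpoint of the two extreme points: leftmost at 18, rightmost at 48.
Optimal location = (18 + 48)/2 = 33; maximum distance = (48 − 18)/2 = 15.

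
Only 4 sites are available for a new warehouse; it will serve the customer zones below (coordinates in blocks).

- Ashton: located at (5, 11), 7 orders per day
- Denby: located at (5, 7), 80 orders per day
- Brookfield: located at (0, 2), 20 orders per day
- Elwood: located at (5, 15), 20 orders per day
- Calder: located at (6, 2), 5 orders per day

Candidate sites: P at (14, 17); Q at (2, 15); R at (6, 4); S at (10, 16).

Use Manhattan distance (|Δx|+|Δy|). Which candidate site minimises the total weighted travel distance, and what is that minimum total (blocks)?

R, total 786 blocks

Total weighted distance at each candidate:
  P (14, 17): total = 2540
  Q (2, 15): total = 1374
  R (6, 4): total = 786
  S (10, 16): total = 1880
Minimum is at R with total 786 blocks.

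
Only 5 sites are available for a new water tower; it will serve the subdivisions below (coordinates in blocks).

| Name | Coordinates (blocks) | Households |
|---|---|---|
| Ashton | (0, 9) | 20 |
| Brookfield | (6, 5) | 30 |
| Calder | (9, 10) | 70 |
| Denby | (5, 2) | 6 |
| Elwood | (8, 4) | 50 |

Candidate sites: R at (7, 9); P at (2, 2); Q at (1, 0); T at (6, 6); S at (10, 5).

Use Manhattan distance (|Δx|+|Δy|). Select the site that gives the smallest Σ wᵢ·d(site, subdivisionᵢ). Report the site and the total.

Total weighted distance at each candidate:
  R (7, 9): total = 854
  P (2, 2): total = 1858
  Q (1, 0): total = 2346
  T (6, 6): total = 930
  S (10, 5): total = 1018
Minimum is at R with total 854 blocks.

R, total 854 blocks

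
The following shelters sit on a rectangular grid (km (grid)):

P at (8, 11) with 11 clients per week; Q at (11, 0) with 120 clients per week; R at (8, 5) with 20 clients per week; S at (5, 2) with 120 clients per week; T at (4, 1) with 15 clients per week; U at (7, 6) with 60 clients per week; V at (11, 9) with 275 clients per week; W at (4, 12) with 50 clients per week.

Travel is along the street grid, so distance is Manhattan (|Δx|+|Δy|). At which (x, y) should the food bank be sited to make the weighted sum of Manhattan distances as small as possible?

Manhattan distance separates: Σwᵢ(|x−xᵢ|+|y−yᵢ|) = Σwᵢ|x−xᵢ| + Σwᵢ|y−yᵢ|, so x and y are optimised independently as 1-D weighted medians.
Total weight W = 671; half = 335.5.
x-coordinate, sorted with cumulative weight:
  x=4 (T, w=15) cum 15
  x=4 (W, w=50) cum 65
  x=5 (S, w=120) cum 185
  x=7 (U, w=60) cum 245
  x=8 (P, w=11) cum 256
  x=8 (R, w=20) cum 276
  x=11 (Q, w=120) cum 396  ← median
  x=11 (V, w=275) cum 671
⇒ x* = 11
y-coordinate, sorted with cumulative weight:
  y=0 (Q, w=120) cum 120
  y=1 (T, w=15) cum 135
  y=2 (S, w=120) cum 255
  y=5 (R, w=20) cum 275
  y=6 (U, w=60) cum 335
  y=9 (V, w=275) cum 610  ← median
  y=11 (P, w=11) cum 621
  y=12 (W, w=50) cum 671
⇒ y* = 9

(11, 9)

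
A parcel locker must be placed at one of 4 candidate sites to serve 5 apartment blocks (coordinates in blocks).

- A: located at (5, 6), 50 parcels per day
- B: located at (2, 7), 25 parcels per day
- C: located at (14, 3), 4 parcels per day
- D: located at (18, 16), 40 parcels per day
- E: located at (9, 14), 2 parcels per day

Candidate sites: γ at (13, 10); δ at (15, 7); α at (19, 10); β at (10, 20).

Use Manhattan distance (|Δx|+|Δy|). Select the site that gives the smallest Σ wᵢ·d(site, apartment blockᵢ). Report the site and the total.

δ, total 1401 blocks

Total weighted distance at each candidate:
  γ (13, 10): total = 1438
  δ (15, 7): total = 1401
  α (19, 10): total = 1756
  β (10, 20): total = 2053
Minimum is at δ with total 1401 blocks.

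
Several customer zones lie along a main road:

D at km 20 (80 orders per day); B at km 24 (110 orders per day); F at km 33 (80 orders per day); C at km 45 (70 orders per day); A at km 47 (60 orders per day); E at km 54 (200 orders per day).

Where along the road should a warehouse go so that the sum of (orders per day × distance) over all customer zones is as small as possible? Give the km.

For a sum of weighted absolute distances on a line, the optimum is the weighted median (not the mean). Total weight W = 600; half-weight = 300.
Sort by position and accumulate weight:
  km 20 (D, w=80) → cum 80
  km 24 (B, w=110) → cum 190
  km 33 (F, w=80) → cum 270
  km 45 (C, w=70) → cum 340  ≥ 300 → median here
  km 47 (A, w=60) → cum 400
  km 54 (E, w=200) → cum 600
Optimal location: km 45.

x = 45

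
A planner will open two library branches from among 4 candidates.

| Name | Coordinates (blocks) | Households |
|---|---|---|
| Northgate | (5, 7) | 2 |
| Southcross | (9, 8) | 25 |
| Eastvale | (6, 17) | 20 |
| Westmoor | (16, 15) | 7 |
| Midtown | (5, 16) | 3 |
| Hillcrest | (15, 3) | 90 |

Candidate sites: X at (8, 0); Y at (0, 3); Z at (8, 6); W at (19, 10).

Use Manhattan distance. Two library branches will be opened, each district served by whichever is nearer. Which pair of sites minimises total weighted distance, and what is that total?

{Z, W}, total 1338

Evaluate every pair (each demand assigned to the nearer of the two):
  {Z, W}: total = 1338
  {X, Z}: total = 1401
  {Y, Z}: total = 1401
  {X, W}: total = 1638
  {X, Y}: total = 1738
  {Y, W}: total = 1818
Best pair: {Z, W} with total 1338.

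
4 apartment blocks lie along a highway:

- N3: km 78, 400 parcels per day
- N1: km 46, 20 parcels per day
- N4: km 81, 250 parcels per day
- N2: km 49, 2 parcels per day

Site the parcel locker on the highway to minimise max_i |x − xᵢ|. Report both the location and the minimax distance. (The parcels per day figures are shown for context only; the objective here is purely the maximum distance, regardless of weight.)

location 63.5, max distance 17.5

The 1-center on a line is the midpoint of the two extreme points: leftmost at 46, rightmost at 81.
Optimal location = (46 + 81)/2 = 63.5; maximum distance = (81 − 46)/2 = 17.5.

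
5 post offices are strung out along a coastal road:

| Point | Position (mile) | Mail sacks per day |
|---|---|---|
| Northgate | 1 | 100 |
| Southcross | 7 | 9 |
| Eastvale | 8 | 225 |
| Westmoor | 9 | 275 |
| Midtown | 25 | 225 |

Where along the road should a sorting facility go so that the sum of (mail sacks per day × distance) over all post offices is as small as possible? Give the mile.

x = 9

For a sum of weighted absolute distances on a line, the optimum is the weighted median (not the mean). Total weight W = 834; half-weight = 417.
Sort by position and accumulate weight:
  mile 1 (Northgate, w=100) → cum 100
  mile 7 (Southcross, w=9) → cum 109
  mile 8 (Eastvale, w=225) → cum 334
  mile 9 (Westmoor, w=275) → cum 609  ≥ 417 → median here
  mile 25 (Midtown, w=225) → cum 834
Optimal location: mile 9.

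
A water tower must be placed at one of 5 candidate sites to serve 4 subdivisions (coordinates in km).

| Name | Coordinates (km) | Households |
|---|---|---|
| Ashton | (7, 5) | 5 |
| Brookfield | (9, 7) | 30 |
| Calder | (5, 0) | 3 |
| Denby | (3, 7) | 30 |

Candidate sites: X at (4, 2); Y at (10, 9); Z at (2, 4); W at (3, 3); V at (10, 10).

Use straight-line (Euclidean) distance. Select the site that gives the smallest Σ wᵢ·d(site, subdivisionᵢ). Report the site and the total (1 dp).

Total weighted distance at each candidate:
  X (4, 2): total = 393.0
  Y (10, 9): total = 341.4
  Z (2, 4): total = 363.8
  W (3, 3): total = 369.5
  V (10, 10): total = 386.0
Minimum is at Y with total 341.4 km.

Y, total 341.4 km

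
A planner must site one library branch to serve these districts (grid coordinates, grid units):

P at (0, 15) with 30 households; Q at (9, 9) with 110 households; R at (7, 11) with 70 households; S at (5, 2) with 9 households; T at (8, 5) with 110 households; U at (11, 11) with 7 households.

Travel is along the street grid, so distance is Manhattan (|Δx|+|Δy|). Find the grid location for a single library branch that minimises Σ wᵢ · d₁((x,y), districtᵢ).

(8, 9)

Manhattan distance separates: Σwᵢ(|x−xᵢ|+|y−yᵢ|) = Σwᵢ|x−xᵢ| + Σwᵢ|y−yᵢ|, so x and y are optimised independently as 1-D weighted medians.
Total weight W = 336; half = 168.
x-coordinate, sorted with cumulative weight:
  x=0 (P, w=30) cum 30
  x=5 (S, w=9) cum 39
  x=7 (R, w=70) cum 109
  x=8 (T, w=110) cum 219  ← median
  x=9 (Q, w=110) cum 329
  x=11 (U, w=7) cum 336
⇒ x* = 8
y-coordinate, sorted with cumulative weight:
  y=2 (S, w=9) cum 9
  y=5 (T, w=110) cum 119
  y=9 (Q, w=110) cum 229  ← median
  y=11 (R, w=70) cum 299
  y=11 (U, w=7) cum 306
  y=15 (P, w=30) cum 336
⇒ y* = 9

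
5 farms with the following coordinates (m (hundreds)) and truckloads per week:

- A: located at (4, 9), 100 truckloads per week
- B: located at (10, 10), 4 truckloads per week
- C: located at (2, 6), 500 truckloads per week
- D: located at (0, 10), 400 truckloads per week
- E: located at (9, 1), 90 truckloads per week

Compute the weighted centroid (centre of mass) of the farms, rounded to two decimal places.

The minimiser of Σwᵢ‖p−pᵢ‖² is the weighted centroid p* = (Σwᵢpᵢ)/(Σwᵢ).
Σwᵢ = 1094.
Σwᵢxᵢ = 100·4 + 4·10 + 500·2 + 400·0 + 90·9 = 2250.
Σwᵢyᵢ = 100·9 + 4·10 + 500·6 + 400·10 + 90·1 = 8030.
x* = 2250/1094 = 2.06, y* = 8030/1094 = 7.34.

(2.06, 7.34)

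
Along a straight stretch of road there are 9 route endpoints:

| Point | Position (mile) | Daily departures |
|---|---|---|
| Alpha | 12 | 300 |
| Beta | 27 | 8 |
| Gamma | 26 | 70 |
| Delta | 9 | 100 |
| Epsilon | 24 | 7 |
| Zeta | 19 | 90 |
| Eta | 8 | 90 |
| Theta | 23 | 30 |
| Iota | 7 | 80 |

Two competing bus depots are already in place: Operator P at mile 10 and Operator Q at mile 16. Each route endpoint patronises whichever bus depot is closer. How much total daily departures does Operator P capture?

The indifferent point is the midpoint (10+16)/2 = 13; route endpoints left of it (closer to Operator P at 10) go to Operator P, those right go to Operator Q.
  Iota at 7 (w=80) → Operator P
  Eta at 8 (w=90) → Operator P
  Delta at 9 (w=100) → Operator P
  Alpha at 12 (w=300) → Operator P
  Zeta at 19 (w=90) → Operator Q
  Theta at 23 (w=30) → Operator Q
  Epsilon at 24 (w=7) → Operator Q
  Gamma at 26 (w=70) → Operator Q
  Beta at 27 (w=8) → Operator Q
Operator P captures 570; Operator Q captures 205.

570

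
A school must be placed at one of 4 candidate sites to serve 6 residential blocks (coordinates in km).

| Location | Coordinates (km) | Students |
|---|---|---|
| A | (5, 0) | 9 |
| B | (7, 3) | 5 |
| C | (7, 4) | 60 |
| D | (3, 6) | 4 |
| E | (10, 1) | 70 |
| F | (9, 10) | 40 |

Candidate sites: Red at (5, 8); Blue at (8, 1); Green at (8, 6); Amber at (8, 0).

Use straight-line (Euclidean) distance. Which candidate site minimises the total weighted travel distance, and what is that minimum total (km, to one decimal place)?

Total weighted distance at each candidate:
  Red (5, 8): total = 1159.6
  Blue (8, 1): total = 759.9
  Green (8, 6): total = 772.2
  Amber (8, 0): total = 880.0
Minimum is at Blue with total 759.9 km.

Blue, total 759.9 km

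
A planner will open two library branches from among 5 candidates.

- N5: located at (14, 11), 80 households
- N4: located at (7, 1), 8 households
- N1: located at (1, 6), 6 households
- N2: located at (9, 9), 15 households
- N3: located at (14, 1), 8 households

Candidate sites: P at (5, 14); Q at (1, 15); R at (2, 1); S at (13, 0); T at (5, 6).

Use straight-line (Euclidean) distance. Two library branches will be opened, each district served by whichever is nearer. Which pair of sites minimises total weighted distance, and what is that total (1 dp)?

{P, S}, total 968.6

Evaluate every pair (each demand assigned to the nearer of the two):
  {P, S}: total = 968.6
  {S, T}: total = 977.0
  {P, T}: total = 983.4
  {P, R}: total = 1021.6
  {R, T}: total = 1045.0
  {Q, T}: total = 1048.1
  {R, S}: total = 1113.3
  {P, Q}: total = 1140.4
  {Q, S}: total = 1145.3
  {Q, R}: total = 1404.7
Best pair: {P, S} with total 968.6.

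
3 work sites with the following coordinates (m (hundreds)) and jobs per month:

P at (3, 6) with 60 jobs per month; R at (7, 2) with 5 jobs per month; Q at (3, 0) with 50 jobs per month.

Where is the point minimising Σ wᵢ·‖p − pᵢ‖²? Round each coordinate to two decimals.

(3.17, 3.22)

The minimiser of Σwᵢ‖p−pᵢ‖² is the weighted centroid p* = (Σwᵢpᵢ)/(Σwᵢ).
Σwᵢ = 115.
Σwᵢxᵢ = 60·3 + 5·7 + 50·3 = 365.
Σwᵢyᵢ = 60·6 + 5·2 + 50·0 = 370.
x* = 365/115 = 3.17, y* = 370/115 = 3.22.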